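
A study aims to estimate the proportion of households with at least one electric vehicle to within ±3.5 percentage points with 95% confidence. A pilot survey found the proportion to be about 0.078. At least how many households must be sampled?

226

For a proportion with margin E = 0.035 at 95% confidence, z = 1.960.
n = p̂(1−p̂)(z/E)² = 0.078 × 0.922 × (1.960/0.035)² = 225.53
Round up: n = 226.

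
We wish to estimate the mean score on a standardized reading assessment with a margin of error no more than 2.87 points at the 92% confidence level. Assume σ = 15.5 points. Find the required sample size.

For a mean, the margin of error is E = z·σ/√n, so n = (zσ/E)².
At 92% confidence, z = 1.751.
n = (1.751 × 15.5 / 2.87)² = 89.43
Round up: n = 90.

90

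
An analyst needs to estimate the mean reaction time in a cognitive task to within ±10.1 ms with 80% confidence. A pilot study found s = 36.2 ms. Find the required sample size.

22

For a mean, the margin of error is E = z·σ/√n, so n = (zσ/E)².
At 80% confidence, z = 1.282.
n = (1.282 × 36.2 / 10.1)² = 21.11
Round up: n = 22.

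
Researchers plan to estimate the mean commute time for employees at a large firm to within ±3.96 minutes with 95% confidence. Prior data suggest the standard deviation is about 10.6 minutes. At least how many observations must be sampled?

For a mean, the margin of error is E = z·σ/√n, so n = (zσ/E)².
At 95% confidence, z = 1.960.
n = (1.960 × 10.6 / 3.96)² = 27.53
Round up: n = 28.

28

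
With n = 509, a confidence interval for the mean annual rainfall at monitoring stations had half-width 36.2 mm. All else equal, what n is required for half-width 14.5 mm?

Margin of error scales as 1/√n, so n₂ = n₁·(E₁/E₂)².
n₂ = 509 × (36.2/14.5)² = 509 × 6.233 = 3172.60
Round up: n₂ = 3173.

n = 3173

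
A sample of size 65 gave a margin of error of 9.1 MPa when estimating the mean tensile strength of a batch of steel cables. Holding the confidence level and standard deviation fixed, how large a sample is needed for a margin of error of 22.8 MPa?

11

Margin of error scales as 1/√n, so n₂ = n₁·(E₁/E₂)².
n₂ = 65 × (9.1/22.8)² = 65 × 0.1593 = 10.35
Round up: n₂ = 11.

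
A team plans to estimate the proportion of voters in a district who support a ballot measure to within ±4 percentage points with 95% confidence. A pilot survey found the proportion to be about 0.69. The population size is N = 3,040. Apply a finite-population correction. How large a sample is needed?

For a proportion with margin E = 0.04 at 95% confidence, z = 1.960.
n = p̂(1−p̂)(z/E)² = 0.69 × 0.31 × (1.960/0.04)² = 513.57 — call this n₀.
Finite-population correction with N = 3,040: n = n₀ / (1 + (n₀−1)/N) = 513.57 / 1.169 = 439.32
Round up: n = 440.

n = 440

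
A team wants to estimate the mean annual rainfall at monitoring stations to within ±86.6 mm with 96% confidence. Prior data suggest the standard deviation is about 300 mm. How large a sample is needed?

For a mean, the margin of error is E = z·σ/√n, so n = (zσ/E)².
At 96% confidence, z = 2.054.
n = (2.054 × 300 / 86.6)² = 50.63
Round up: n = 51.

51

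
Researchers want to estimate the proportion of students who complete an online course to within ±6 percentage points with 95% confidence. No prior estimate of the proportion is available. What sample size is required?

267

For a proportion with margin E = 0.06 at 95% confidence, z = 1.960.
With no prior estimate, use p = 0.5, which maximizes p(1−p) at 0.25.
n = 0.25 × (z/E)² = 0.25 × (1.960/0.06)² = 266.78
Round up: n = 267.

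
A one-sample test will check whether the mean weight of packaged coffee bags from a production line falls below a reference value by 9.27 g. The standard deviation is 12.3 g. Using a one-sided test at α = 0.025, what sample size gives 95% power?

23

For a one-sample z-test, n = ((z_α + z_β)·σ/δ)².
z_α = 1.960 (one-sided α = 0.025); z_β = 1.645 (power 95% → β = 0.05).
n = (3.605 × 12.3 / 9.27)² = 22.88
Round up: n = 23.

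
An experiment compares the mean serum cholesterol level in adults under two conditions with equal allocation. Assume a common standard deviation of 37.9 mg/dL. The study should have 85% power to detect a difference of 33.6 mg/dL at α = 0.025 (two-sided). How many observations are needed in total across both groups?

For two equal groups, n per group = 2·((z_{α/2} + z_β)·σ/δ)².
z_{α/2} = 2.241; z_β = 1.036 (power 85%).
n = 2 × (3.277 × 37.9 / 33.6)² = 2 × 13.66 = 27.32
Round up: n = 28 per group.
Total across both groups: 2 × 28 = 56.

56 total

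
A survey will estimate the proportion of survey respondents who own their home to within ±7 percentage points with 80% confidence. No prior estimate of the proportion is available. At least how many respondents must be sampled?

84

For a proportion with margin E = 0.07 at 80% confidence, z = 1.282.
With no prior estimate, use p = 0.5, which maximizes p(1−p) at 0.25.
n = 0.25 × (z/E)² = 0.25 × (1.282/0.07)² = 83.85
Round up: n = 84.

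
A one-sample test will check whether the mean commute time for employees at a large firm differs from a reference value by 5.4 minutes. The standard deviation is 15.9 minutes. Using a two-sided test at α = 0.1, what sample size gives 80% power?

For a one-sample z-test, n = ((z_{α/2} + z_β)·σ/δ)².
z_{α/2} = 1.645 (two-sided α = 0.1); z_β = 0.842 (power 80% → β = 0.2).
n = (2.487 × 15.9 / 5.4)² = 53.62
Round up: n = 54.

n = 54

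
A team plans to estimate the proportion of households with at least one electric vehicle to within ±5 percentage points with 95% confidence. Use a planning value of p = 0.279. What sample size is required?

For a proportion with margin E = 0.05 at 95% confidence, z = 1.960.
n = p̂(1−p̂)(z/E)² = 0.279 × 0.721 × (1.960/0.05)² = 309.11
Round up: n = 310.

310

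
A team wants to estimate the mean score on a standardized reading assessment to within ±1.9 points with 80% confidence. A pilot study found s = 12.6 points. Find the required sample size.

For a mean, the margin of error is E = z·σ/√n, so n = (zσ/E)².
At 80% confidence, z = 1.282.
n = (1.282 × 12.6 / 1.9)² = 72.28
Round up: n = 73.

73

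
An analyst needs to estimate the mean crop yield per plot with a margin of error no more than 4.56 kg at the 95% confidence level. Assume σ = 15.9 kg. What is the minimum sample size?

47

For a mean, the margin of error is E = z·σ/√n, so n = (zσ/E)².
At 95% confidence, z = 1.960.
n = (1.960 × 15.9 / 4.56)² = 46.71
Round up: n = 47.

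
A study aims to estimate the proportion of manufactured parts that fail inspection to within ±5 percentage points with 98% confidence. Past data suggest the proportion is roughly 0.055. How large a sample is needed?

113

For a proportion with margin E = 0.05 at 98% confidence, z = 2.326.
n = p̂(1−p̂)(z/E)² = 0.055 × 0.945 × (2.326/0.05)² = 112.48
Round up: n = 113.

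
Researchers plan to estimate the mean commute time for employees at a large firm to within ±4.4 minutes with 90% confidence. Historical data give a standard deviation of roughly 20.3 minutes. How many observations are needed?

For a mean, the margin of error is E = z·σ/√n, so n = (zσ/E)².
At 90% confidence, z = 1.645.
n = (1.645 × 20.3 / 4.4)² = 57.60
Round up: n = 58.

58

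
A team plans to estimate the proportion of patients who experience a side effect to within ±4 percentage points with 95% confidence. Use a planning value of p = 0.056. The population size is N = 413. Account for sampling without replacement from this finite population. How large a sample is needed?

For a proportion with margin E = 0.04 at 95% confidence, z = 1.960.
n = p̂(1−p̂)(z/E)² = 0.056 × 0.944 × (1.960/0.04)² = 126.93 — call this n₀.
Finite-population correction with N = 413: n = n₀ / (1 + (n₀−1)/N) = 126.93 / 1.305 = 97.26
Round up: n = 98.

98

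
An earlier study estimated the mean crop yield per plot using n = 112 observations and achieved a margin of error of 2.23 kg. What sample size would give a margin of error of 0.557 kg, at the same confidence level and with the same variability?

Margin of error scales as 1/√n, so n₂ = n₁·(E₁/E₂)².
n₂ = 112 × (2.23/0.557)² = 112 × 16.03 = 1795.36
Round up: n₂ = 1796.

n = 1796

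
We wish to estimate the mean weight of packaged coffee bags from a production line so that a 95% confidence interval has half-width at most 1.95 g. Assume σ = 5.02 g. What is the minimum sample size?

For a mean, the margin of error is E = z·σ/√n, so n = (zσ/E)².
At 95% confidence, z = 1.960.
n = (1.960 × 5.02 / 1.95)² = 25.46
Round up: n = 26.

n = 26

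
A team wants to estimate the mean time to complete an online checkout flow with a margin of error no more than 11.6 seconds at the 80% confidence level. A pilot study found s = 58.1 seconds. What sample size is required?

42

For a mean, the margin of error is E = z·σ/√n, so n = (zσ/E)².
At 80% confidence, z = 1.282.
n = (1.282 × 58.1 / 11.6)² = 41.23
Round up: n = 42.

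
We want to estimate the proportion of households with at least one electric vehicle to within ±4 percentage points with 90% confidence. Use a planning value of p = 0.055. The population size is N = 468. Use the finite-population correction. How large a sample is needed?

For a proportion with margin E = 0.04 at 90% confidence, z = 1.645.
n = p̂(1−p̂)(z/E)² = 0.055 × 0.945 × (1.645/0.04)² = 87.90 — call this n₀.
Finite-population correction with N = 468: n = n₀ / (1 + (n₀−1)/N) = 87.90 / 1.186 = 74.11
Round up: n = 75.

75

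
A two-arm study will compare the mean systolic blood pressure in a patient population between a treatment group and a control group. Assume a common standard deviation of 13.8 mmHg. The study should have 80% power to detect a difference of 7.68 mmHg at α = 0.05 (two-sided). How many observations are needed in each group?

51 per group

For two equal groups, n per group = 2·((z_{α/2} + z_β)·σ/δ)².
z_{α/2} = 1.960; z_β = 0.842 (power 80%).
n = 2 × (2.802 × 13.8 / 7.68)² = 2 × 25.35 = 50.70
Round up: n = 51 per group.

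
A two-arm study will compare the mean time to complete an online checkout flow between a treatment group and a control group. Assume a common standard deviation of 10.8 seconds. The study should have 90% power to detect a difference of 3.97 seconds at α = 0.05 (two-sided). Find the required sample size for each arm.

For two equal groups, n per group = 2·((z_{α/2} + z_β)·σ/δ)².
z_{α/2} = 1.960; z_β = 1.282 (power 90%).
n = 2 × (3.242 × 10.8 / 3.97)² = 2 × 77.78 = 155.56
Round up: n = 156 per group.

156 per group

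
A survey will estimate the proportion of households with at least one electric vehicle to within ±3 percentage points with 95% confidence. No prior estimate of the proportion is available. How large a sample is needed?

For a proportion with margin E = 0.03 at 95% confidence, z = 1.960.
With no prior estimate, use p = 0.5, which maximizes p(1−p) at 0.25.
n = 0.25 × (z/E)² = 0.25 × (1.960/0.03)² = 1067.11
Round up: n = 1068.

1068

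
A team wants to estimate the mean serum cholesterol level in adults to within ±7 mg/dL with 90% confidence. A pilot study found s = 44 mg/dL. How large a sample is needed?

107

For a mean, the margin of error is E = z·σ/√n, so n = (zσ/E)².
At 90% confidence, z = 1.645.
n = (1.645 × 44 / 7)² = 106.92
Round up: n = 107.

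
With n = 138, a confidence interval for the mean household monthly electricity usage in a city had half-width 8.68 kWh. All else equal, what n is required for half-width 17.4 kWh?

35

Margin of error scales as 1/√n, so n₂ = n₁·(E₁/E₂)².
n₂ = 138 × (8.68/17.4)² = 138 × 0.2489 = 34.35
Round up: n₂ = 35.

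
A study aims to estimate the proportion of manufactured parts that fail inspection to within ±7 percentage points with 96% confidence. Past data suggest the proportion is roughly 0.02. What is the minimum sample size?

n = 17

For a proportion with margin E = 0.07 at 96% confidence, z = 2.054.
n = p̂(1−p̂)(z/E)² = 0.02 × 0.98 × (2.054/0.07)² = 16.88
Round up: n = 17.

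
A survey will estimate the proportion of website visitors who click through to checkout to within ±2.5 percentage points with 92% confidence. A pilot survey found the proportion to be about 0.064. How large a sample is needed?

For a proportion with margin E = 0.025 at 92% confidence, z = 1.751.
n = p̂(1−p̂)(z/E)² = 0.064 × 0.936 × (1.751/0.025)² = 293.87
Round up: n = 294.

294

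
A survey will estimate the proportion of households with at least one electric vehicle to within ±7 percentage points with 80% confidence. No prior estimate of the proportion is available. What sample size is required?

84

For a proportion with margin E = 0.07 at 80% confidence, z = 1.282.
With no prior estimate, use p = 0.5, which maximizes p(1−p) at 0.25.
n = 0.25 × (z/E)² = 0.25 × (1.282/0.07)² = 83.85
Round up: n = 84.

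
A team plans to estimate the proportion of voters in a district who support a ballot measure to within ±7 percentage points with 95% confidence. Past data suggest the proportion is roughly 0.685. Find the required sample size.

For a proportion with margin E = 0.07 at 95% confidence, z = 1.960.
n = p̂(1−p̂)(z/E)² = 0.685 × 0.315 × (1.960/0.07)² = 169.17
Round up: n = 170.

170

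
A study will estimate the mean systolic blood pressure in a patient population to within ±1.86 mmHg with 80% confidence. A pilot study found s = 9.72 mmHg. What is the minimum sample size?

45

For a mean, the margin of error is E = z·σ/√n, so n = (zσ/E)².
At 80% confidence, z = 1.282.
n = (1.282 × 9.72 / 1.86)² = 44.88
Round up: n = 45.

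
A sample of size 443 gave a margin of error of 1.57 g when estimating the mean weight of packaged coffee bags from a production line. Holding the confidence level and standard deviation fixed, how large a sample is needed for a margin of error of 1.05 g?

Margin of error scales as 1/√n, so n₂ = n₁·(E₁/E₂)².
n₂ = 443 × (1.57/1.05)² = 443 × 2.236 = 990.55
Round up: n₂ = 991.

n = 991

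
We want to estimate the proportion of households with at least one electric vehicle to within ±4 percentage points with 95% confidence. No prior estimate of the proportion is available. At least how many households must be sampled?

For a proportion with margin E = 0.04 at 95% confidence, z = 1.960.
With no prior estimate, use p = 0.5, which maximizes p(1−p) at 0.25.
n = 0.25 × (z/E)² = 0.25 × (1.960/0.04)² = 600.25
Round up: n = 601.

601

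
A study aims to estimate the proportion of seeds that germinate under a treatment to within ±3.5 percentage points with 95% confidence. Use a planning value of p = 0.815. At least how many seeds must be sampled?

473

For a proportion with margin E = 0.035 at 95% confidence, z = 1.960.
n = p̂(1−p̂)(z/E)² = 0.815 × 0.185 × (1.960/0.035)² = 472.83
Round up: n = 473.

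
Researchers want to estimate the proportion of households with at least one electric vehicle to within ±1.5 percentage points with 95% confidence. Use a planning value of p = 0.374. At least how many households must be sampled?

n = 3998

For a proportion with margin E = 0.015 at 95% confidence, z = 1.960.
n = p̂(1−p̂)(z/E)² = 0.374 × 0.626 × (1.960/0.015)² = 3997.38
Round up: n = 3998.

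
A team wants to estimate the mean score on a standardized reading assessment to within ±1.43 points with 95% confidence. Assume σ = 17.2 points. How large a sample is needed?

556

For a mean, the margin of error is E = z·σ/√n, so n = (zσ/E)².
At 95% confidence, z = 1.960.
n = (1.960 × 17.2 / 1.43)² = 555.77
Round up: n = 556.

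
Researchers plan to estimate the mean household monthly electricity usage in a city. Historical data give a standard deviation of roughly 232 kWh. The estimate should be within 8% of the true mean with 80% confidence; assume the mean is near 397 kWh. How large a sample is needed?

88

For a mean, the margin of error is E = z·σ/√n, so n = (zσ/E)².
At 80% confidence, z = 1.282.
E = 8% of 397 = 31.76 kWh.
n = (1.282 × 232 / 31.76)² = 87.70
Round up: n = 88.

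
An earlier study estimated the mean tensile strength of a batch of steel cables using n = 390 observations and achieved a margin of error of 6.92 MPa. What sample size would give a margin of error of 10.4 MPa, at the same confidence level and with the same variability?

Margin of error scales as 1/√n, so n₂ = n₁·(E₁/E₂)².
n₂ = 390 × (6.92/10.4)² = 390 × 0.4427 = 172.65
Round up: n₂ = 173.

n = 173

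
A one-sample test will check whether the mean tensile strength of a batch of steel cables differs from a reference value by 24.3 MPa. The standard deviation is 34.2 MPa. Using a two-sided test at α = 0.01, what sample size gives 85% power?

For a one-sample z-test, n = ((z_{α/2} + z_β)·σ/δ)².
z_{α/2} = 2.576 (two-sided α = 0.01); z_β = 1.036 (power 85% → β = 0.15).
n = (3.612 × 34.2 / 24.3)² = 25.84
Round up: n = 26.

n = 26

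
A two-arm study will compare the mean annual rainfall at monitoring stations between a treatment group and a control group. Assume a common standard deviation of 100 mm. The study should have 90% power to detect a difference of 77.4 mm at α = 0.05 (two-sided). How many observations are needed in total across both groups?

72 total

For two equal groups, n per group = 2·((z_{α/2} + z_β)·σ/δ)².
z_{α/2} = 1.960; z_β = 1.282 (power 90%).
n = 2 × (3.242 × 100 / 77.4)² = 2 × 17.54 = 35.08
Round up: n = 36 per group.
Total across both groups: 2 × 36 = 72.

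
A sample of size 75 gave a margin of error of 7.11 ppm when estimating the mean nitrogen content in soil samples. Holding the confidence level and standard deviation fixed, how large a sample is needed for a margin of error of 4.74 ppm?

n = 169

Margin of error scales as 1/√n, so n₂ = n₁·(E₁/E₂)².
n₂ = 75 × (7.11/4.74)² = 75 × 2.25 = 168.75
Round up: n₂ = 169.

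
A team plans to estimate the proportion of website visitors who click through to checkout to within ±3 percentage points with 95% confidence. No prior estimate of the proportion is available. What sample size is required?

For a proportion with margin E = 0.03 at 95% confidence, z = 1.960.
With no prior estimate, use p = 0.5, which maximizes p(1−p) at 0.25.
n = 0.25 × (z/E)² = 0.25 × (1.960/0.03)² = 1067.11
Round up: n = 1068.

1068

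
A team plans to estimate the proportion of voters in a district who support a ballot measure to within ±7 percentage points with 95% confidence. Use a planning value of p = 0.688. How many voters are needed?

169

For a proportion with margin E = 0.07 at 95% confidence, z = 1.960.
n = p̂(1−p̂)(z/E)² = 0.688 × 0.312 × (1.960/0.07)² = 168.29
Round up: n = 169.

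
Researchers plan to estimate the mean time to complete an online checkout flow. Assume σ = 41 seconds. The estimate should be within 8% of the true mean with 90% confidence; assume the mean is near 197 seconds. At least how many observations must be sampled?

For a mean, the margin of error is E = z·σ/√n, so n = (zσ/E)².
At 90% confidence, z = 1.645.
E = 8% of 197 = 15.76 seconds.
n = (1.645 × 41 / 15.76)² = 18.31
Round up: n = 19.

n = 19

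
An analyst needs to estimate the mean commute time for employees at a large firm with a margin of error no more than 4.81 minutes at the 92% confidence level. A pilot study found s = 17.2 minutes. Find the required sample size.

For a mean, the margin of error is E = z·σ/√n, so n = (zσ/E)².
At 92% confidence, z = 1.751.
n = (1.751 × 17.2 / 4.81)² = 39.20
Round up: n = 40.

40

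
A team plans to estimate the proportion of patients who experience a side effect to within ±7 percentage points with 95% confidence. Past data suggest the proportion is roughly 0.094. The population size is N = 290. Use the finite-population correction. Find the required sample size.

For a proportion with margin E = 0.07 at 95% confidence, z = 1.960.
n = p̂(1−p̂)(z/E)² = 0.094 × 0.906 × (1.960/0.07)² = 66.77 — call this n₀.
Finite-population correction with N = 290: n = n₀ / (1 + (n₀−1)/N) = 66.77 / 1.227 = 54.42
Round up: n = 55.

55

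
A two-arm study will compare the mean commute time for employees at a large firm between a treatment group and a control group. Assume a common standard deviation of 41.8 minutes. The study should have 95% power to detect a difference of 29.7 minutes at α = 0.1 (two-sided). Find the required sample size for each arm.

For two equal groups, n per group = 2·((z_{α/2} + z_β)·σ/δ)².
z_{α/2} = 1.645; z_β = 1.645 (power 95%).
n = 2 × (3.290 × 41.8 / 29.7)² = 2 × 21.44 = 42.88
Round up: n = 43 per group.

43 per group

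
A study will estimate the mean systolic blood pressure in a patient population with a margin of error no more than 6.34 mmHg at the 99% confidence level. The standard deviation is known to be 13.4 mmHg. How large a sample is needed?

For a mean, the margin of error is E = z·σ/√n, so n = (zσ/E)².
At 99% confidence, z = 2.576.
n = (2.576 × 13.4 / 6.34)² = 29.64
Round up: n = 30.

30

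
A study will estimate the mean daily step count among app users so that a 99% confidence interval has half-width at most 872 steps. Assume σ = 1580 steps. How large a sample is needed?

For a mean, the margin of error is E = z·σ/√n, so n = (zσ/E)².
At 99% confidence, z = 2.576.
n = (2.576 × 1580 / 872)² = 21.79
Round up: n = 22.

22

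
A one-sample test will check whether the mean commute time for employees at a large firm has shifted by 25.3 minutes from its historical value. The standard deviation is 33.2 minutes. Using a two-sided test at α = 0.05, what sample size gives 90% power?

For a one-sample z-test, n = ((z_{α/2} + z_β)·σ/δ)².
z_{α/2} = 1.960 (two-sided α = 0.05); z_β = 1.282 (power 90% → β = 0.1).
n = (3.242 × 33.2 / 25.3)² = 18.10
Round up: n = 19.

19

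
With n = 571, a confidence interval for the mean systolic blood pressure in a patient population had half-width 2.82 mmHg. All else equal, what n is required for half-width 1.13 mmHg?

Margin of error scales as 1/√n, so n₂ = n₁·(E₁/E₂)².
n₂ = 571 × (2.82/1.13)² = 571 × 6.228 = 3556.19
Round up: n₂ = 3557.

3557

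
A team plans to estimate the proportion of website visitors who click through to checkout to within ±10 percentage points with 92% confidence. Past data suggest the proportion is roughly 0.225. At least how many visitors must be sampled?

n = 54

For a proportion with margin E = 0.1 at 92% confidence, z = 1.751.
n = p̂(1−p̂)(z/E)² = 0.225 × 0.775 × (1.751/0.1)² = 53.46
Round up: n = 54.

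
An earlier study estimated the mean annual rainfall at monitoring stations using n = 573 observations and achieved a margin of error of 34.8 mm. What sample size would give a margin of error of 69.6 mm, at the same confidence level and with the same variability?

Margin of error scales as 1/√n, so n₂ = n₁·(E₁/E₂)².
n₂ = 573 × (34.8/69.6)² = 573 × 0.25 = 143.25
Round up: n₂ = 144.

n = 144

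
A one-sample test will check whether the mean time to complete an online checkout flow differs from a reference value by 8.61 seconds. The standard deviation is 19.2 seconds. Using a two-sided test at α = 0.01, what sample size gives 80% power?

For a one-sample z-test, n = ((z_{α/2} + z_β)·σ/δ)².
z_{α/2} = 2.576 (two-sided α = 0.01); z_β = 0.842 (power 80% → β = 0.2).
n = (3.418 × 19.2 / 8.61)² = 58.10
Round up: n = 59.

n = 59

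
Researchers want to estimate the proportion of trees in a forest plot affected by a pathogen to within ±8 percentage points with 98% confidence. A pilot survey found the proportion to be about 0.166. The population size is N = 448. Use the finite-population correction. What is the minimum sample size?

93

For a proportion with margin E = 0.08 at 98% confidence, z = 2.326.
n = p̂(1−p̂)(z/E)² = 0.166 × 0.834 × (2.326/0.08)² = 117.03 — call this n₀.
Finite-population correction with N = 448: n = n₀ / (1 + (n₀−1)/N) = 117.03 / 1.259 = 92.95
Round up: n = 93.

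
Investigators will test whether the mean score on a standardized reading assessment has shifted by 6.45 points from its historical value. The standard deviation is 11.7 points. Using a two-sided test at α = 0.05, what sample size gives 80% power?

For a one-sample z-test, n = ((z_{α/2} + z_β)·σ/δ)².
z_{α/2} = 1.960 (two-sided α = 0.05); z_β = 0.842 (power 80% → β = 0.2).
n = (2.802 × 11.7 / 6.45)² = 25.83
Round up: n = 26.

n = 26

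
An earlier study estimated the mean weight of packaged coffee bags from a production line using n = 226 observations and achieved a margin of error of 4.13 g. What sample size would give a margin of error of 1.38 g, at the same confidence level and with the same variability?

2025

Margin of error scales as 1/√n, so n₂ = n₁·(E₁/E₂)².
n₂ = 226 × (4.13/1.38)² = 226 × 8.957 = 2024.28
Round up: n₂ = 2025.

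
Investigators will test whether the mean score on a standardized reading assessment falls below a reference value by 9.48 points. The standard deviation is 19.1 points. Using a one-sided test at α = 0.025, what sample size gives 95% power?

For a one-sample z-test, n = ((z_α + z_β)·σ/δ)².
z_α = 1.960 (one-sided α = 0.025); z_β = 1.645 (power 95% → β = 0.05).
n = (3.605 × 19.1 / 9.48)² = 52.75
Round up: n = 53.

53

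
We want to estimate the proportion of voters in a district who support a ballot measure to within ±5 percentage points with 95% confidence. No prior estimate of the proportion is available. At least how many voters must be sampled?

385

For a proportion with margin E = 0.05 at 95% confidence, z = 1.960.
With no prior estimate, use p = 0.5, which maximizes p(1−p) at 0.25.
n = 0.25 × (z/E)² = 0.25 × (1.960/0.05)² = 384.16
Round up: n = 385.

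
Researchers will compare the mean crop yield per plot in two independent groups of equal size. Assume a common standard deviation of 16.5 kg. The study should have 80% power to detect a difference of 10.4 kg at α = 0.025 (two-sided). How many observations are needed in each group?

For two equal groups, n per group = 2·((z_{α/2} + z_β)·σ/δ)².
z_{α/2} = 2.241; z_β = 0.842 (power 80%).
n = 2 × (3.083 × 16.5 / 10.4)² = 2 × 23.92 = 47.84
Round up: n = 48 per group.

48 per group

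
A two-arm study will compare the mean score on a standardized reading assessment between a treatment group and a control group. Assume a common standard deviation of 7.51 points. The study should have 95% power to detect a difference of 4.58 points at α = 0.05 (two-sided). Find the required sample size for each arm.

For two equal groups, n per group = 2·((z_{α/2} + z_β)·σ/δ)².
z_{α/2} = 1.960; z_β = 1.645 (power 95%).
n = 2 × (3.605 × 7.51 / 4.58)² = 2 × 34.94 = 69.88
Round up: n = 70 per group.

70 per group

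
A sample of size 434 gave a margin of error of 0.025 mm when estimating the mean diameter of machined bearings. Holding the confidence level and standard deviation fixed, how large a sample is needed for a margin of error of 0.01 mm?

Margin of error scales as 1/√n, so n₂ = n₁·(E₁/E₂)².
n₂ = 434 × (0.025/0.01)² = 434 × 6.25 = 2712.50
Round up: n₂ = 2713.

n = 2713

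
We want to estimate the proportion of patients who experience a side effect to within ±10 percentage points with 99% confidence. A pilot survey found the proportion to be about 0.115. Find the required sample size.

For a proportion with margin E = 0.1 at 99% confidence, z = 2.576.
n = p̂(1−p̂)(z/E)² = 0.115 × 0.885 × (2.576/0.1)² = 67.54
Round up: n = 68.

68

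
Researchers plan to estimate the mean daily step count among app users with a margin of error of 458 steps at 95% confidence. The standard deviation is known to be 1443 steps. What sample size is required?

For a mean, the margin of error is E = z·σ/√n, so n = (zσ/E)².
At 95% confidence, z = 1.960.
n = (1.960 × 1443 / 458)² = 38.13
Round up: n = 39.

n = 39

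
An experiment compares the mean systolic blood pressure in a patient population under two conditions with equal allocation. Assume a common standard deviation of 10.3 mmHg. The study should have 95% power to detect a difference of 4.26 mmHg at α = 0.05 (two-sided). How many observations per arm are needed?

152 per group

For two equal groups, n per group = 2·((z_{α/2} + z_β)·σ/δ)².
z_{α/2} = 1.960; z_β = 1.645 (power 95%).
n = 2 × (3.605 × 10.3 / 4.26)² = 2 × 75.97 = 151.94
Round up: n = 152 per group.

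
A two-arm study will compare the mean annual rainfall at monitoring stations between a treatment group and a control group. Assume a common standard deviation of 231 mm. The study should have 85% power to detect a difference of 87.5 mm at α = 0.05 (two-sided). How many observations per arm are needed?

For two equal groups, n per group = 2·((z_{α/2} + z_β)·σ/δ)².
z_{α/2} = 1.960; z_β = 1.036 (power 85%).
n = 2 × (2.996 × 231 / 87.5)² = 2 × 62.56 = 125.12
Round up: n = 126 per group.

126 per group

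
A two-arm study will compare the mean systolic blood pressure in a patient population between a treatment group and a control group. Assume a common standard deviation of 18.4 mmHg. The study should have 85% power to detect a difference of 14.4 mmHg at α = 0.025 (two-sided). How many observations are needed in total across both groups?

For two equal groups, n per group = 2·((z_{α/2} + z_β)·σ/δ)².
z_{α/2} = 2.241; z_β = 1.036 (power 85%).
n = 2 × (3.277 × 18.4 / 14.4)² = 2 × 17.53 = 35.06
Round up: n = 36 per group.
Total across both groups: 2 × 36 = 72.

72 total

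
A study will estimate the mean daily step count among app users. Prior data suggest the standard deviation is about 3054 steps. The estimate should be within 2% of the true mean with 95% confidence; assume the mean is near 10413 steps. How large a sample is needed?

827

For a mean, the margin of error is E = z·σ/√n, so n = (zσ/E)².
At 95% confidence, z = 1.960.
E = 2% of 10413 = 208.3 steps.
n = (1.960 × 3054 / 208.3)² = 826.11
Round up: n = 827.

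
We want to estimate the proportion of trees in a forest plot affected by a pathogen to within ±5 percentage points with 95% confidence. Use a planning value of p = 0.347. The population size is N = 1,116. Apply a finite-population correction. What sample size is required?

For a proportion with margin E = 0.05 at 95% confidence, z = 1.960.
n = p̂(1−p̂)(z/E)² = 0.347 × 0.653 × (1.960/0.05)² = 348.19 — call this n₀.
Finite-population correction with N = 1,116: n = n₀ / (1 + (n₀−1)/N) = 348.19 / 1.311 = 265.59
Round up: n = 266.

266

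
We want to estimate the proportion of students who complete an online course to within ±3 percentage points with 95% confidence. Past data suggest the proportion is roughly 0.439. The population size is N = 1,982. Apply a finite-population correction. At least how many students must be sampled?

For a proportion with margin E = 0.03 at 95% confidence, z = 1.960.
n = p̂(1−p̂)(z/E)² = 0.439 × 0.561 × (1.960/0.03)² = 1051.23 — call this n₀.
Finite-population correction with N = 1,982: n = n₀ / (1 + (n₀−1)/N) = 1051.23 / 1.53 = 687.08
Round up: n = 688.

688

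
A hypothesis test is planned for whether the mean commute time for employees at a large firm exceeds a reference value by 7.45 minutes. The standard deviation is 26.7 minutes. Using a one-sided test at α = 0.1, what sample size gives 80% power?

58

For a one-sample z-test, n = ((z_α + z_β)·σ/δ)².
z_α = 1.282 (one-sided α = 0.1); z_β = 0.842 (power 80% → β = 0.2).
n = (2.124 × 26.7 / 7.45)² = 57.95
Round up: n = 58.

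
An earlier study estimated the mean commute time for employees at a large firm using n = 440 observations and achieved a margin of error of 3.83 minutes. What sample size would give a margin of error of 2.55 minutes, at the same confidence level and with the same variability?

993

Margin of error scales as 1/√n, so n₂ = n₁·(E₁/E₂)².
n₂ = 440 × (3.83/2.55)² = 440 × 2.256 = 992.64
Round up: n₂ = 993.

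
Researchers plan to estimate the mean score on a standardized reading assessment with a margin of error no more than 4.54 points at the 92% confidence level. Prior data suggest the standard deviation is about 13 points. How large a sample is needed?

For a mean, the margin of error is E = z·σ/√n, so n = (zσ/E)².
At 92% confidence, z = 1.751.
n = (1.751 × 13 / 4.54)² = 25.14
Round up: n = 26.

26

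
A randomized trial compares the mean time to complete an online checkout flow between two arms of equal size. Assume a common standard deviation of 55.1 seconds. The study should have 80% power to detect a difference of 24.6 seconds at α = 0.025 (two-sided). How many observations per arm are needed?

For two equal groups, n per group = 2·((z_{α/2} + z_β)·σ/δ)².
z_{α/2} = 2.241; z_β = 0.842 (power 80%).
n = 2 × (3.083 × 55.1 / 24.6)² = 2 × 47.68 = 95.36
Round up: n = 96 per group.

96 per group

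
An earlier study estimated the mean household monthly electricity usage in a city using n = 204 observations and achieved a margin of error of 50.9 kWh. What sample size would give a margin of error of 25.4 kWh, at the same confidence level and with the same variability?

n = 820

Margin of error scales as 1/√n, so n₂ = n₁·(E₁/E₂)².
n₂ = 204 × (50.9/25.4)² = 204 × 4.016 = 819.26
Round up: n₂ = 820.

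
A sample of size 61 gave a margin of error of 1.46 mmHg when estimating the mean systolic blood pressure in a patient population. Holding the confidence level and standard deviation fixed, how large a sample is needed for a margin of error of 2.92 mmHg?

Margin of error scales as 1/√n, so n₂ = n₁·(E₁/E₂)².
n₂ = 61 × (1.46/2.92)² = 61 × 0.25 = 15.25
Round up: n₂ = 16.

n = 16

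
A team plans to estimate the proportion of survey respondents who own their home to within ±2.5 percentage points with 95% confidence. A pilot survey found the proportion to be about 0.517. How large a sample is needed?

For a proportion with margin E = 0.025 at 95% confidence, z = 1.960.
n = p̂(1−p̂)(z/E)² = 0.517 × 0.483 × (1.960/0.025)² = 1534.86
Round up: n = 1535.

1535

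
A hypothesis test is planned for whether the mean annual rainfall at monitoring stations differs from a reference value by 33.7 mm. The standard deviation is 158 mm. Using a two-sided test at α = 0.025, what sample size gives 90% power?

273

For a one-sample z-test, n = ((z_{α/2} + z_β)·σ/δ)².
z_{α/2} = 2.241 (two-sided α = 0.025); z_β = 1.282 (power 90% → β = 0.1).
n = (3.523 × 158 / 33.7)² = 272.82
Round up: n = 273.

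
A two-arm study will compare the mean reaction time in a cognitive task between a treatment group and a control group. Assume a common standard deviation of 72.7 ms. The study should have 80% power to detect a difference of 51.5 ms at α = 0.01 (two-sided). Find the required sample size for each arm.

For two equal groups, n per group = 2·((z_{α/2} + z_β)·σ/δ)².
z_{α/2} = 2.576; z_β = 0.842 (power 80%).
n = 2 × (3.418 × 72.7 / 51.5)² = 2 × 23.28 = 46.56
Round up: n = 47 per group.

47 per group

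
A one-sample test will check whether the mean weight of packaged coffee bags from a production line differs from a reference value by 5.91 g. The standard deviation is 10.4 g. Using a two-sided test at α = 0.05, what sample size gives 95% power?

41

For a one-sample z-test, n = ((z_{α/2} + z_β)·σ/δ)².
z_{α/2} = 1.960 (two-sided α = 0.05); z_β = 1.645 (power 95% → β = 0.05).
n = (3.605 × 10.4 / 5.91)² = 40.24
Round up: n = 41.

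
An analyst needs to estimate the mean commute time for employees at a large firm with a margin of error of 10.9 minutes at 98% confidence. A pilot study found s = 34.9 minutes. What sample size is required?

56

For a mean, the margin of error is E = z·σ/√n, so n = (zσ/E)².
At 98% confidence, z = 2.326.
n = (2.326 × 34.9 / 10.9)² = 55.46
Round up: n = 56.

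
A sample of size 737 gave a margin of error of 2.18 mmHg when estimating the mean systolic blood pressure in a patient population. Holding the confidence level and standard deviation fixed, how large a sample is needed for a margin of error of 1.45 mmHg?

Margin of error scales as 1/√n, so n₂ = n₁·(E₁/E₂)².
n₂ = 737 × (2.18/1.45)² = 737 × 2.26 = 1665.62
Round up: n₂ = 1666.

n = 1666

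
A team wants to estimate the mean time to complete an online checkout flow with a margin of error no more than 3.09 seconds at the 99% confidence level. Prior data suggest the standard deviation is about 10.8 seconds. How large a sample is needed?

82

For a mean, the margin of error is E = z·σ/√n, so n = (zσ/E)².
At 99% confidence, z = 2.576.
n = (2.576 × 10.8 / 3.09)² = 81.06
Round up: n = 82.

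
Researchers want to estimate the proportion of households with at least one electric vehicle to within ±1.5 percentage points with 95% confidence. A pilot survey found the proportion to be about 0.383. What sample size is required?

4035

For a proportion with margin E = 0.015 at 95% confidence, z = 1.960.
n = p̂(1−p̂)(z/E)² = 0.383 × 0.617 × (1.960/0.015)² = 4034.72
Round up: n = 4035.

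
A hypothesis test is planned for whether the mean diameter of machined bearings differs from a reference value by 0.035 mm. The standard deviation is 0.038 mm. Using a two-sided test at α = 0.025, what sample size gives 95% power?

n = 18

For a one-sample z-test, n = ((z_{α/2} + z_β)·σ/δ)².
z_{α/2} = 2.241 (two-sided α = 0.025); z_β = 1.645 (power 95% → β = 0.05).
n = (3.886 × 0.038 / 0.035)² = 17.80
Round up: n = 18.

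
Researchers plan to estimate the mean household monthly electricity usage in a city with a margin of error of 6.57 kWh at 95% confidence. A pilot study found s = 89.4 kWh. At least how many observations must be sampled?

For a mean, the margin of error is E = z·σ/√n, so n = (zσ/E)².
At 95% confidence, z = 1.960.
n = (1.960 × 89.4 / 6.57)² = 711.31
Round up: n = 712.

n = 712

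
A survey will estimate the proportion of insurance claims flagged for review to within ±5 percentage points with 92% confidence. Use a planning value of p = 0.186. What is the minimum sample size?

186

For a proportion with margin E = 0.05 at 92% confidence, z = 1.751.
n = p̂(1−p̂)(z/E)² = 0.186 × 0.814 × (1.751/0.05)² = 185.68
Round up: n = 186.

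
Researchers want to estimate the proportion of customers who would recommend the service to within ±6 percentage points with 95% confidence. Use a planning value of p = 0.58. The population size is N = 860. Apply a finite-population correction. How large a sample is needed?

For a proportion with margin E = 0.06 at 95% confidence, z = 1.960.
n = p̂(1−p̂)(z/E)² = 0.58 × 0.42 × (1.960/0.06)² = 259.95 — call this n₀.
Finite-population correction with N = 860: n = n₀ / (1 + (n₀−1)/N) = 259.95 / 1.301 = 199.81
Round up: n = 200.

200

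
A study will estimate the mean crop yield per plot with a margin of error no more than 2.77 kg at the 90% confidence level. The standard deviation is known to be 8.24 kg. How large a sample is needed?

For a mean, the margin of error is E = z·σ/√n, so n = (zσ/E)².
At 90% confidence, z = 1.645.
n = (1.645 × 8.24 / 2.77)² = 23.95
Round up: n = 24.

n = 24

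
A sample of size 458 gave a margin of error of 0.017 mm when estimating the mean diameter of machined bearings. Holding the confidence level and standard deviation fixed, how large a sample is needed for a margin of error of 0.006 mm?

Margin of error scales as 1/√n, so n₂ = n₁·(E₁/E₂)².
n₂ = 458 × (0.017/0.006)² = 458 × 8.028 = 3676.82
Round up: n₂ = 3677.

n = 3677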